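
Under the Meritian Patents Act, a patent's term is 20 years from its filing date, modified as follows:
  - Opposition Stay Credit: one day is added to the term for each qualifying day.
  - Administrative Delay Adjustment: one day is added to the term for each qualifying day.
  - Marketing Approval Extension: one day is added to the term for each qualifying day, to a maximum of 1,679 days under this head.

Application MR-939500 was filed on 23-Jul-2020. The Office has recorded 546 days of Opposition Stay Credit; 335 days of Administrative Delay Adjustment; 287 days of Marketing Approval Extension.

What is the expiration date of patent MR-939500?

2043-10-04

Base term: filing date + 20 years → 23 July 2040.
Opposition Stay Credit: +546 days → 20 January 2042.
Administrative Delay Adjustment: +335 days → 21 December 2042.
Marketing Approval Extension: 287 days (within the 1679-day cap) → +287 days → 4 October 2043.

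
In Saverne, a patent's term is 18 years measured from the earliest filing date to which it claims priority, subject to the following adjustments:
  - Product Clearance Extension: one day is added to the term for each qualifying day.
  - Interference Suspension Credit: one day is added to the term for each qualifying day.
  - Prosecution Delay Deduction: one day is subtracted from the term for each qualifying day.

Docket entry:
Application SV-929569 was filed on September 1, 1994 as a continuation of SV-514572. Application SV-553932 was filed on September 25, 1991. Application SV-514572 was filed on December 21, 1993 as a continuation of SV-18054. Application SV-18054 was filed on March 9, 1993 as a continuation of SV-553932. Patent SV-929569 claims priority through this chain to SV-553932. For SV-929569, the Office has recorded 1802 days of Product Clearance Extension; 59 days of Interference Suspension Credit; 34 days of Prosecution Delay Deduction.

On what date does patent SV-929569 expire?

Earliest priority filing: 25 September 1991.
Base term: 25 September 1991 + 18 years → 25 September 2009.
Product Clearance Extension: +1802 days → 1 September 2014.
Interference Suspension Credit: +59 days → 30 October 2014.
Prosecution Delay Deduction: −34 days → 26 September 2014.

September 26, 2014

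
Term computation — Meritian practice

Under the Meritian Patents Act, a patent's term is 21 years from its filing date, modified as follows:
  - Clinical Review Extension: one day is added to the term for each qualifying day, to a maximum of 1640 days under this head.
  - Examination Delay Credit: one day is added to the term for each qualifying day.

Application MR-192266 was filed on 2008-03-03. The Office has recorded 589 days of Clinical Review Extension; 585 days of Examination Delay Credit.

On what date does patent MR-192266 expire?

Base term: filing date + 21 years → 3 March 2029.
Clinical Review Extension: 589 days (within the 1640-day cap) → +589 days → 13 October 2030.
Examination Delay Credit: +585 days → 20 May 2032.

May 20, 2032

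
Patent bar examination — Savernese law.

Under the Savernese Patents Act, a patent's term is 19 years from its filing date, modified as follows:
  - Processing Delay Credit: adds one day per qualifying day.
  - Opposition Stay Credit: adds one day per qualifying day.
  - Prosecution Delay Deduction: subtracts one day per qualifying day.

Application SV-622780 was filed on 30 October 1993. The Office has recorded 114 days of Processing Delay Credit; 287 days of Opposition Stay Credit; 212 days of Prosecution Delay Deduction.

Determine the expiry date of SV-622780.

May 7, 2013

Base term: filing date + 19 years → 30 October 2012.
Processing Delay Credit: +114 days → 21 February 2013.
Opposition Stay Credit: +287 days → 5 December 2013.
Prosecution Delay Deduction: −212 days → 7 May 2013.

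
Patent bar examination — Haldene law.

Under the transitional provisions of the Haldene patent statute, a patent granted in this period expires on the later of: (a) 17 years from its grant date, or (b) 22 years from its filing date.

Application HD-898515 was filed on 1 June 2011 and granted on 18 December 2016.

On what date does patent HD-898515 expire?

2033-12-18

(a) grant + 17 years → 18 December 2033.
(b) filing + 22 years → 1 June 2033.
Later of the two: 18 December 2033.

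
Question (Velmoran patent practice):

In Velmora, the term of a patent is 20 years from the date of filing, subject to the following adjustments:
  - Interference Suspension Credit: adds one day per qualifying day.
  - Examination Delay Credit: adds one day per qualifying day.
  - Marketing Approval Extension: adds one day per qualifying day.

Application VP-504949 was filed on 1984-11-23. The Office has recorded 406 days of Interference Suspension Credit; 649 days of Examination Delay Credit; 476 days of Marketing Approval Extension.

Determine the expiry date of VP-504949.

Base term: filing date + 20 years → 23 November 2004.
Interference Suspension Credit: +406 days → 3 January 2006.
Examination Delay Credit: +649 days → 14 October 2007.
Marketing Approval Extension: +476 days → 1 February 2009.

2009-02-01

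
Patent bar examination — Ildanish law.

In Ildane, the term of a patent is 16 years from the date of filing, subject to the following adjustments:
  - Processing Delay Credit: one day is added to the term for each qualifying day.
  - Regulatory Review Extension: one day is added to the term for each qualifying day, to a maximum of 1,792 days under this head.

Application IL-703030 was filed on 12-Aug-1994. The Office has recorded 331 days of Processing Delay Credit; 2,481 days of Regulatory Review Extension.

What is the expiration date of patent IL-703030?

June 4, 2016

Base term: filing date + 16 years → 12 August 2010.
Processing Delay Credit: +331 days → 9 July 2011.
Regulatory Review Extension: 2481 days claimed exceeds the 1792-day cap, so +1792 days → 4 June 2016.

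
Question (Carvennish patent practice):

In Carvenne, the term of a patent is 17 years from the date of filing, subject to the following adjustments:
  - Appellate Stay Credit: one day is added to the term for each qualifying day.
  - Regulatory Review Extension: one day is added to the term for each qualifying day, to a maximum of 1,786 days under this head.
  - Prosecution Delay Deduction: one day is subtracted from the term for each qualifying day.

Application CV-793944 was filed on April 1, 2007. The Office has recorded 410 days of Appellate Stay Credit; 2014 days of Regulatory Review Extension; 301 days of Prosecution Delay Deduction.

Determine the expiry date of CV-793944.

June 9, 2029

Base term: filing date + 17 years → 1 April 2024.
Appellate Stay Credit: +410 days → 16 May 2025.
Regulatory Review Extension: 2014 days claimed exceeds the 1786-day cap, so +1786 days → 6 April 2030.
Prosecution Delay Deduction: −301 days → 9 June 2029.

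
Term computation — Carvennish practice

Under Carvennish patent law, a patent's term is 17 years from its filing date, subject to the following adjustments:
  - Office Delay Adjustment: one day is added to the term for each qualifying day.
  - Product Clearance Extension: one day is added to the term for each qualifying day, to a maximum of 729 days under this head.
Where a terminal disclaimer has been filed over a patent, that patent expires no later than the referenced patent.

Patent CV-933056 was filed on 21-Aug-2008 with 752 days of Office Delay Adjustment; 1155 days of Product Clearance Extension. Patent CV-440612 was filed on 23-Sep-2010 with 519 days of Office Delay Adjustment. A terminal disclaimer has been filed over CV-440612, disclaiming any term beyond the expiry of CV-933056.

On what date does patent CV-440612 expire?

Natural term of CV-440612:
  Base: filing + 17 years → 23 September 2027.
  Office Delay Adjustment: +519 days → 23 February 2029.
Expiry of referenced patent CV-933056:
  Base: filing + 17 years → 21 August 2025.
  Office Delay Adjustment: +752 days → 12 September 2027.
  Product Clearance Extension: 1155 days claimed exceeds the 729-day cap, so +729 days → 10 September 2029.
Terminal disclaimer: CV-440612 expires on the earlier of 23 February 2029 and 10 September 2029.

February 23, 2029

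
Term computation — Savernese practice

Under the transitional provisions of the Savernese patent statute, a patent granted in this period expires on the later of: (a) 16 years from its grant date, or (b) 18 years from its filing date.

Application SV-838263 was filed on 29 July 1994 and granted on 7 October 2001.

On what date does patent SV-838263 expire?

October 7, 2017

(a) grant + 16 years → 7 October 2017.
(b) filing + 18 years → 29 July 2012.
Later of the two: 7 October 2017.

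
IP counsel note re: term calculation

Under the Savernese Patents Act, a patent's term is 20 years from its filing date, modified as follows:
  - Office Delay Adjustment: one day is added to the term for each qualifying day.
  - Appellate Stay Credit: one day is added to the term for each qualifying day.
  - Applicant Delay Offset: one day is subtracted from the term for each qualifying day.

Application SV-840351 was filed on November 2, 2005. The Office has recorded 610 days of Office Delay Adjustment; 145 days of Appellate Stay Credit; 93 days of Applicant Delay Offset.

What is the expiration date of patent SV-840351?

Base term: filing date + 20 years → 2 November 2025.
Office Delay Adjustment: +610 days → 5 July 2027.
Appellate Stay Credit: +145 days → 27 November 2027.
Applicant Delay Offset: −93 days → 26 August 2027.

2027-08-26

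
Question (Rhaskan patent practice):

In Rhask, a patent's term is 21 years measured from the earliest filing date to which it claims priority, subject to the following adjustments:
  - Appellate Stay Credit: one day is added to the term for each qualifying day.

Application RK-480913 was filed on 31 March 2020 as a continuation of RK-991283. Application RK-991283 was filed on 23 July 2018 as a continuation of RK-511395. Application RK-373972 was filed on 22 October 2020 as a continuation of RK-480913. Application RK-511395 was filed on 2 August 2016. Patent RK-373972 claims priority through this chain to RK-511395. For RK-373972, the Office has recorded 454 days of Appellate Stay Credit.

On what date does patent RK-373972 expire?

2038-10-30

Earliest priority filing: 2 August 2016.
Base term: 2 August 2016 + 21 years → 2 August 2037.
Appellate Stay Credit: +454 days → 30 October 2038.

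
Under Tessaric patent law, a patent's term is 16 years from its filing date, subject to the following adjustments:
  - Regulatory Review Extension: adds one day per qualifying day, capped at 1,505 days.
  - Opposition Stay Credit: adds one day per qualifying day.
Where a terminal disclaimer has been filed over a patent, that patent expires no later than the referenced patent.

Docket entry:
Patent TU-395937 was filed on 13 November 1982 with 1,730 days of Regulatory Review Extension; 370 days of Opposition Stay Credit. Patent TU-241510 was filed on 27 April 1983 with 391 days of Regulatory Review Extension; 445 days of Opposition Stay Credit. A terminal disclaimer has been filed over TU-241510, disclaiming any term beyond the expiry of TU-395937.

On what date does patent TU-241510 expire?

August 10, 2001

Natural term of TU-241510:
  Base: filing + 16 years → 27 April 1999.
  Regulatory Review Extension: 391 days (within the 1505-day cap) → +391 days → 22 May 2000.
  Opposition Stay Credit: +445 days → 10 August 2001.
Expiry of referenced patent TU-395937:
  Base: filing + 16 years → 13 November 1998.
  Regulatory Review Extension: 1730 days claimed exceeds the 1505-day cap, so +1505 days → 27 December 2002.
  Opposition Stay Credit: +370 days → 1 January 2004.
Terminal disclaimer: TU-241510 expires on the earlier of 10 August 2001 and 1 January 2004.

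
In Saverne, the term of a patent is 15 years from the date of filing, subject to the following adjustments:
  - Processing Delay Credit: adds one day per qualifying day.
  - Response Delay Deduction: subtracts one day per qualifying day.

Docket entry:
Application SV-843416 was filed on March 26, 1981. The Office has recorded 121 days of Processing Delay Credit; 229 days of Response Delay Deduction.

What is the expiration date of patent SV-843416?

Base term: filing date + 15 years → 26 March 1996.
Processing Delay Credit: +121 days → 25 July 1996.
Response Delay Deduction: −229 days → 9 December 1995.

1995-12-09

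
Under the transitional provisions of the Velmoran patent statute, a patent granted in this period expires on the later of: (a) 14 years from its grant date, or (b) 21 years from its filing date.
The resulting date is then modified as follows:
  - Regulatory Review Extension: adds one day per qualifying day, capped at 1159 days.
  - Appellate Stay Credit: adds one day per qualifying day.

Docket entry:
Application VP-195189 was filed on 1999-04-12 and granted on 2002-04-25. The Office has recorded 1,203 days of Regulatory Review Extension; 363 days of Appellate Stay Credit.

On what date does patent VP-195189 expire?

June 12, 2024

(a) grant + 14 years → 25 April 2016.
(b) filing + 21 years → 12 April 2020.
Later of the two: 12 April 2020.
Regulatory Review Extension: 1203 days claimed exceeds the 1159-day cap, so +1159 days → 15 June 2023.
Appellate Stay Credit: +363 days → 12 June 2024.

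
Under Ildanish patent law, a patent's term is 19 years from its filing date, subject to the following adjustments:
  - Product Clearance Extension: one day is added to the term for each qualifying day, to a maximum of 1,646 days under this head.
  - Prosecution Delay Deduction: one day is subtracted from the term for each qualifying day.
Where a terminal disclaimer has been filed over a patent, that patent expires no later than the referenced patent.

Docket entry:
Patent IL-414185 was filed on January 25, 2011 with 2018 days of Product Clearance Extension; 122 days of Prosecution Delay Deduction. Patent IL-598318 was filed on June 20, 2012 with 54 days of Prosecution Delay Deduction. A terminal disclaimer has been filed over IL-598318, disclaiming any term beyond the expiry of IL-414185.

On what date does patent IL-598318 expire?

Natural term of IL-598318:
  Base: filing + 19 years → 20 June 2031.
  Prosecution Delay Deduction: −54 days → 27 April 2031.
Expiry of referenced patent IL-414185:
  Base: filing + 19 years → 25 January 2030.
  Product Clearance Extension: 2018 days claimed exceeds the 1646-day cap, so +1646 days → 29 July 2034.
  Prosecution Delay Deduction: −122 days → 29 March 2034.
Terminal disclaimer: IL-598318 expires on the earlier of 27 April 2031 and 29 March 2034.

April 27, 2031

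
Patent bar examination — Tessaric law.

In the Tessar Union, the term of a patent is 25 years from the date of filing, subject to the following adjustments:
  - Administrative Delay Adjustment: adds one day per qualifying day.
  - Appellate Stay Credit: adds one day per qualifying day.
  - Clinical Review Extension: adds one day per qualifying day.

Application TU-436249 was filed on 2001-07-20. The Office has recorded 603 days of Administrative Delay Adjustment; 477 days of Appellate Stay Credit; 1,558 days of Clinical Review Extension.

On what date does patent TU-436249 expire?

2033-10-09

Base term: filing date + 25 years → 20 July 2026.
Administrative Delay Adjustment: +603 days → 14 March 2028.
Appellate Stay Credit: +477 days → 4 July 2029.
Clinical Review Extension: +1558 days → 9 October 2033.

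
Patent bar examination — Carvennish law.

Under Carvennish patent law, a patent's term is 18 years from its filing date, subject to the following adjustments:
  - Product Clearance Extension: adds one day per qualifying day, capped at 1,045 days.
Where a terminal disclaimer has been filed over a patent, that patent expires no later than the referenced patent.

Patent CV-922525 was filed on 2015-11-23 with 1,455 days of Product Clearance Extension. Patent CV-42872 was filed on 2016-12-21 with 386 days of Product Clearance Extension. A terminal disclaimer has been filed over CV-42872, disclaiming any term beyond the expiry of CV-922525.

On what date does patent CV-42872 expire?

2036-01-11

Natural term of CV-42872:
  Base: filing + 18 years → 21 December 2034.
  Product Clearance Extension: 386 days (within the 1045-day cap) → +386 days → 11 January 2036.
Expiry of referenced patent CV-922525:
  Base: filing + 18 years → 23 November 2033.
  Product Clearance Extension: 1455 days claimed exceeds the 1045-day cap, so +1045 days → 3 October 2036.
Terminal disclaimer: CV-42872 expires on the earlier of 11 January 2036 and 3 October 2036.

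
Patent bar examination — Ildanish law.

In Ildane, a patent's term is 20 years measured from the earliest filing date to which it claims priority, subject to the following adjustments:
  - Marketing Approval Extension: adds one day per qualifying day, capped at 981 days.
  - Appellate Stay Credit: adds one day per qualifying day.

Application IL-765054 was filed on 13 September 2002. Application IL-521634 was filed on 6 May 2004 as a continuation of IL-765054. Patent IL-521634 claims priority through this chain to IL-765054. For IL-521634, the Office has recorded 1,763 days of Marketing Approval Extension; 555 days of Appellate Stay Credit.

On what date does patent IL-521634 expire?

2026-11-27

Earliest priority filing: 13 September 2002.
Base term: 13 September 2002 + 20 years → 13 September 2022.
Marketing Approval Extension: 1763 days claimed exceeds the 981-day cap, so +981 days → 21 May 2025.
Appellate Stay Credit: +555 days → 27 November 2026.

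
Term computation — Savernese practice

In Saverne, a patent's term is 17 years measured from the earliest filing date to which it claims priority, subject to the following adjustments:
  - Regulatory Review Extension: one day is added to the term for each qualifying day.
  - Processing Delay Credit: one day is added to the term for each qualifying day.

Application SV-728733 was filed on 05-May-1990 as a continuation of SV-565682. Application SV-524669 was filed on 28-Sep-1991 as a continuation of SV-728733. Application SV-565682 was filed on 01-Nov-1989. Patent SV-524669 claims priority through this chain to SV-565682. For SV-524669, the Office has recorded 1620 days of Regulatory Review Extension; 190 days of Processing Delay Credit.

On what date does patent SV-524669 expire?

2011-10-16

Earliest priority filing: 1 November 1989.
Base term: 1 November 1989 + 17 years → 1 November 2006.
Regulatory Review Extension: +1620 days → 9 April 2011.
Processing Delay Credit: +190 days → 16 October 2011.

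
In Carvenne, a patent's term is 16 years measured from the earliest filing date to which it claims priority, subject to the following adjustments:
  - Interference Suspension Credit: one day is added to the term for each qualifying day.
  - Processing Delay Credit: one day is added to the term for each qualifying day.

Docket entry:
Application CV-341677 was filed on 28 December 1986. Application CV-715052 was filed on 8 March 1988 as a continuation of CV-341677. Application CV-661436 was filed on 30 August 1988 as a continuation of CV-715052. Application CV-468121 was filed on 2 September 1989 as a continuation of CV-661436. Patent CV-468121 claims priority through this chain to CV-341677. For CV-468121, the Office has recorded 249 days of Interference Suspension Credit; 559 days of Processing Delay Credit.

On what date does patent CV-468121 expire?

Earliest priority filing: 28 December 1986.
Base term: 28 December 1986 + 16 years → 28 December 2002.
Interference Suspension Credit: +249 days → 3 September 2003.
Processing Delay Credit: +559 days → 15 March 2005.

March 15, 2005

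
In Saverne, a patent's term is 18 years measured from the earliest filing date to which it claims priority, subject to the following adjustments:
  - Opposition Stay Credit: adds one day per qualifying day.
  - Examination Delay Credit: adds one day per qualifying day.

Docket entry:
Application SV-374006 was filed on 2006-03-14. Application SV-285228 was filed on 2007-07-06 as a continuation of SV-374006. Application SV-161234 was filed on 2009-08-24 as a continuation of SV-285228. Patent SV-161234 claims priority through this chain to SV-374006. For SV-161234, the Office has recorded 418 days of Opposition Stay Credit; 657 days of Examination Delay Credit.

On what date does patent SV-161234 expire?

February 22, 2027

Earliest priority filing: 14 March 2006.
Base term: 14 March 2006 + 18 years → 14 March 2024.
Opposition Stay Credit: +418 days → 6 May 2025.
Examination Delay Credit: +657 days → 22 February 2027.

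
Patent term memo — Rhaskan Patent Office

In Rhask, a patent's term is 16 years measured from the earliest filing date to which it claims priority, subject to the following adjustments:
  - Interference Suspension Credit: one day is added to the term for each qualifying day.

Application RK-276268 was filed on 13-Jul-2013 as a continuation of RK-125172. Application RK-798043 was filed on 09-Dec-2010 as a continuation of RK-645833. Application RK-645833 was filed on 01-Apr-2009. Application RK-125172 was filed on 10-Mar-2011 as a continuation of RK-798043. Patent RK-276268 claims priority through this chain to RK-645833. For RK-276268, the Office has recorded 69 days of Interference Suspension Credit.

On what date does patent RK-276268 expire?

Earliest priority filing: 1 April 2009.
Base term: 1 April 2009 + 16 years → 1 April 2025.
Interference Suspension Credit: +69 days → 9 June 2025.

2025-06-09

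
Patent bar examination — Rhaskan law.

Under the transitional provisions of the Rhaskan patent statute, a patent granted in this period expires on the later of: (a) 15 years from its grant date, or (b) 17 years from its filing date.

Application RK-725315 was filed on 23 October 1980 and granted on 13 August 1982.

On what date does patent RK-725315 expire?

(a) grant + 15 years → 13 August 1997.
(b) filing + 17 years → 23 October 1997.
Later of the two: 23 October 1997.

October 23, 1997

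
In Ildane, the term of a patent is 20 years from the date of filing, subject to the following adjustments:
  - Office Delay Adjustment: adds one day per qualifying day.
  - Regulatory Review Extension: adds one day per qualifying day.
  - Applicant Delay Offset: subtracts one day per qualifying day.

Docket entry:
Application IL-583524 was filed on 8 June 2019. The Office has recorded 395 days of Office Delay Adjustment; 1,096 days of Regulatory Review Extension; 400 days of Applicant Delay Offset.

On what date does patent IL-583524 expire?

June 3, 2042

Base term: filing date + 20 years → 8 June 2039.
Office Delay Adjustment: +395 days → 7 July 2040.
Regulatory Review Extension: +1096 days → 8 July 2043.
Applicant Delay Offset: −400 days → 3 June 2042.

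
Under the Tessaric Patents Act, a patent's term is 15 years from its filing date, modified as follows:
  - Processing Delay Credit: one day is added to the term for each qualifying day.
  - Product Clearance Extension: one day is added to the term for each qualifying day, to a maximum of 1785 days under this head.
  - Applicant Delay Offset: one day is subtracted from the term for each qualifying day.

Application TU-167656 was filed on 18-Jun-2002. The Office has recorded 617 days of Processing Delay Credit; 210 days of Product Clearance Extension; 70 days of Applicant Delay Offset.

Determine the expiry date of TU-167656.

Base term: filing date + 15 years → 18 June 2017.
Processing Delay Credit: +617 days → 25 February 2019.
Product Clearance Extension: 210 days (within the 1785-day cap) → +210 days → 23 September 2019.
Applicant Delay Offset: −70 days → 15 July 2019.

July 15, 2019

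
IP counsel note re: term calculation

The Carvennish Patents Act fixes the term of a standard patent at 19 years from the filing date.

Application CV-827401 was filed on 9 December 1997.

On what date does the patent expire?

December 9, 2016

Filing date + 19 years → 9 December 2016.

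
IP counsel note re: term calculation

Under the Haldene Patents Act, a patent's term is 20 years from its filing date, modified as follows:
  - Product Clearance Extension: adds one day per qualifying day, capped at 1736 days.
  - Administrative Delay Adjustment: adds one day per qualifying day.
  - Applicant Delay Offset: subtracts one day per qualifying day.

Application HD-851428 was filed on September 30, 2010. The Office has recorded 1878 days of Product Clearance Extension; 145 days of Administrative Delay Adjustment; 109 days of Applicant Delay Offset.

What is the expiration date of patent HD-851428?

August 7, 2035

Base term: filing date + 20 years → 30 September 2030.
Product Clearance Extension: 1878 days claimed exceeds the 1736-day cap, so +1736 days → 2 July 2035.
Administrative Delay Adjustment: +145 days → 24 November 2035.
Applicant Delay Offset: −109 days → 7 August 2035.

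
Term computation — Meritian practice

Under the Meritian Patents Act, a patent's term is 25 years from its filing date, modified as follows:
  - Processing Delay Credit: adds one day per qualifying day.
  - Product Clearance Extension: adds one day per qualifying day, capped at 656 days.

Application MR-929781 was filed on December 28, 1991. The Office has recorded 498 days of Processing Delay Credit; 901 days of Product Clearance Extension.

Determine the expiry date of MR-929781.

February 25, 2020

Base term: filing date + 25 years → 28 December 2016.
Processing Delay Credit: +498 days → 10 May 2018.
Product Clearance Extension: 901 days claimed exceeds the 656-day cap, so +656 days → 25 February 2020.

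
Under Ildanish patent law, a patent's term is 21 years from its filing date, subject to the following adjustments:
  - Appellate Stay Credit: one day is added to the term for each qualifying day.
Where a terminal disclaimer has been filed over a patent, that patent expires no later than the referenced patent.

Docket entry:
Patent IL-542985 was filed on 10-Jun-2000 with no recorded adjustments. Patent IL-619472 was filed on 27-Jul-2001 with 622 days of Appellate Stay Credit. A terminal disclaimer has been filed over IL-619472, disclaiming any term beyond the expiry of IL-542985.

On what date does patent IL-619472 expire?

2021-06-10

Natural term of IL-619472:
  Base: filing + 21 years → 27 July 2022.
  Appellate Stay Credit: +622 days → 9 April 2024.
Expiry of referenced patent IL-542985:
  Base: filing + 21 years → 10 June 2021.
Terminal disclaimer: IL-619472 expires on the earlier of 9 April 2024 and 10 June 2021.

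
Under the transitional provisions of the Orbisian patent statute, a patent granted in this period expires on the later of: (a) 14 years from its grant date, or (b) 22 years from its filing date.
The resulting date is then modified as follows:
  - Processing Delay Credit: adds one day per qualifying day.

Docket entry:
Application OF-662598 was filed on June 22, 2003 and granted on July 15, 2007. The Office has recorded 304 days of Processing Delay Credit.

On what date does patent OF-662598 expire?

(a) grant + 14 years → 15 July 2021.
(b) filing + 22 years → 22 June 2025.
Later of the two: 22 June 2025.
Processing Delay Credit: +304 days → 22 April 2026.

April 22, 2026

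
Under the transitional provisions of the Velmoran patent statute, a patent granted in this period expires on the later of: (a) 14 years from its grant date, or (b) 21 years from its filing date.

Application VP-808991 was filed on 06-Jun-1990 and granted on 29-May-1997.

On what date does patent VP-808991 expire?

2011-06-06

(a) grant + 14 years → 29 May 2011.
(b) filing + 21 years → 6 June 2011.
Later of the two: 6 June 2011.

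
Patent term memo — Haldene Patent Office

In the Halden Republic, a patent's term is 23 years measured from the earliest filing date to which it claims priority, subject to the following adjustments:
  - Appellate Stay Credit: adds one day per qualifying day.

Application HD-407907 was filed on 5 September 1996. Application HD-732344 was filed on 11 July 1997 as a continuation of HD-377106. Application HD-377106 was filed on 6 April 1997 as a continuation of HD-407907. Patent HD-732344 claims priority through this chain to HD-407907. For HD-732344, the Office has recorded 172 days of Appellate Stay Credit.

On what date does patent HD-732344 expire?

2020-02-24

Earliest priority filing: 5 September 1996.
Base term: 5 September 1996 + 23 years → 5 September 2019.
Appellate Stay Credit: +172 days → 24 February 2020.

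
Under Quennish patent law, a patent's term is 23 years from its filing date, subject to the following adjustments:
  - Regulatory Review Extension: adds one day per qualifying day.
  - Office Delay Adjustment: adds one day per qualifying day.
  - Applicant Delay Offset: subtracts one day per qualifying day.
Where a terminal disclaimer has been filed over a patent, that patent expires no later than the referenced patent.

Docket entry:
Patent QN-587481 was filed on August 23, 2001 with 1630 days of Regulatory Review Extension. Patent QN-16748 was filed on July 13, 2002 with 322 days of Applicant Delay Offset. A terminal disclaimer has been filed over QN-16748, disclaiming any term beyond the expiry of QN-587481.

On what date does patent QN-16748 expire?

2024-08-25

Natural term of QN-16748:
  Base: filing + 23 years → 13 July 2025.
  Applicant Delay Offset: −322 days → 25 August 2024.
Expiry of referenced patent QN-587481:
  Base: filing + 23 years → 23 August 2024.
  Regulatory Review Extension: +1630 days → 8 February 2029.
Terminal disclaimer: QN-16748 expires on the earlier of 25 August 2024 and 8 February 2029.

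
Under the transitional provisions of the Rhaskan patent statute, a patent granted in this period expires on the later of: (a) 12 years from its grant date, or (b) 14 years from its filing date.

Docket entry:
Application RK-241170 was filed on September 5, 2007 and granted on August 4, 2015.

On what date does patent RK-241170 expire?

(a) grant + 12 years → 4 August 2027.
(b) filing + 14 years → 5 September 2021.
Later of the two: 4 August 2027.

2027-08-04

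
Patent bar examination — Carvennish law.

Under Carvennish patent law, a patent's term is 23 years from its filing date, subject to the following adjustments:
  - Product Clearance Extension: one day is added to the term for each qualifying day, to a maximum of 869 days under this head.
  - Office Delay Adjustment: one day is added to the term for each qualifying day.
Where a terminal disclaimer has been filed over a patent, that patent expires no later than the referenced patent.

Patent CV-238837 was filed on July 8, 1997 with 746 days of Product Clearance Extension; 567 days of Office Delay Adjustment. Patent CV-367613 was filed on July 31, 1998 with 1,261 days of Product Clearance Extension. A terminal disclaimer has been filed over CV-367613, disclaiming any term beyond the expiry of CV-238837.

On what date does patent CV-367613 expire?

2023-12-17

Natural term of CV-367613:
  Base: filing + 23 years → 31 July 2021.
  Product Clearance Extension: 1261 days claimed exceeds the 869-day cap, so +869 days → 17 December 2023.
Expiry of referenced patent CV-238837:
  Base: filing + 23 years → 8 July 2020.
  Product Clearance Extension: 746 days (within the 869-day cap) → +746 days → 24 July 2022.
  Office Delay Adjustment: +567 days → 11 February 2024.
Terminal disclaimer: CV-367613 expires on the earlier of 17 December 2023 and 11 February 2024.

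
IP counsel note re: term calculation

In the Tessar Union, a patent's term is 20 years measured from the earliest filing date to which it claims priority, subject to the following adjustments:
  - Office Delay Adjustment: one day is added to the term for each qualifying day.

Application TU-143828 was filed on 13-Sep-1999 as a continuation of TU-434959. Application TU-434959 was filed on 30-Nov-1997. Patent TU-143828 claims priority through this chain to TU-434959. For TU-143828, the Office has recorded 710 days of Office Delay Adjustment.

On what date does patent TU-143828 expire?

Earliest priority filing: 30 November 1997.
Base term: 30 November 1997 + 20 years → 30 November 2017.
Office Delay Adjustment: +710 days → 10 November 2019.

2019-11-10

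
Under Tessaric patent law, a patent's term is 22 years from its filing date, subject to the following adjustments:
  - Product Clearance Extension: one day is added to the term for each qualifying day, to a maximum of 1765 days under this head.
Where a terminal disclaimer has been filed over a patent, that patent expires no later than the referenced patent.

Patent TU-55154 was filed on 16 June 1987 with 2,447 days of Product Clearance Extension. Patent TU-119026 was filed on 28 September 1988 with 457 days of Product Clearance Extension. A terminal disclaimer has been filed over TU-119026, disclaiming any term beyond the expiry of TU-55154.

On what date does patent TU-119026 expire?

2011-12-29

Natural term of TU-119026:
  Base: filing + 22 years → 28 September 2010.
  Product Clearance Extension: 457 days (within the 1765-day cap) → +457 days → 29 December 2011.
Expiry of referenced patent TU-55154:
  Base: filing + 22 years → 16 June 2009.
  Product Clearance Extension: 2447 days claimed exceeds the 1765-day cap, so +1765 days → 16 April 2014.
Terminal disclaimer: TU-119026 expires on the earlier of 29 December 2011 and 16 April 2014.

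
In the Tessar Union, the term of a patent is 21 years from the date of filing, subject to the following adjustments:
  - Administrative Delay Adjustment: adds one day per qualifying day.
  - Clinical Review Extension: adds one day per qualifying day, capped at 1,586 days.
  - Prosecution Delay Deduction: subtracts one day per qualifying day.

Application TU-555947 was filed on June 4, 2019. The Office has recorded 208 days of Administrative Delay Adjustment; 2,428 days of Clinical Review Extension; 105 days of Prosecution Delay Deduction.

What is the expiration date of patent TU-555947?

January 18, 2045

Base term: filing date + 21 years → 4 June 2040.
Administrative Delay Adjustment: +208 days → 29 December 2040.
Clinical Review Extension: 2428 days claimed exceeds the 1586-day cap, so +1586 days → 3 May 2045.
Prosecution Delay Deduction: −105 days → 18 January 2045.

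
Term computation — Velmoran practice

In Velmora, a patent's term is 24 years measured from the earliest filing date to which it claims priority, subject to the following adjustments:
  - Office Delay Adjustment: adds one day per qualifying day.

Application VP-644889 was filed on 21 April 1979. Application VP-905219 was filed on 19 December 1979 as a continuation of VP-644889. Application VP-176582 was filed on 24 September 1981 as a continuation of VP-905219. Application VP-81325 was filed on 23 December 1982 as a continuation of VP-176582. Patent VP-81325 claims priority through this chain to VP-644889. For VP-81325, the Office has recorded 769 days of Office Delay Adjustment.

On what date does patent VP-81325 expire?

May 29, 2005

Earliest priority filing: 21 April 1979.
Base term: 21 April 1979 + 24 years → 21 April 2003.
Office Delay Adjustment: +769 days → 29 May 2005.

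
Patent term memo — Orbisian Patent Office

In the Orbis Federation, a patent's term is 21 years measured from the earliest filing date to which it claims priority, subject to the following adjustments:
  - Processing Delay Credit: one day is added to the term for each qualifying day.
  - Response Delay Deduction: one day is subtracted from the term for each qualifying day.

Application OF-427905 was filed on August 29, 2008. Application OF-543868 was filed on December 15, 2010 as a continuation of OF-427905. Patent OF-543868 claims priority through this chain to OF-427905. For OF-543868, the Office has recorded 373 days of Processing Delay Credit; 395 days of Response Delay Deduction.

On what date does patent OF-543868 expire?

Earliest priority filing: 29 August 2008.
Base term: 29 August 2008 + 21 years → 29 August 2029.
Processing Delay Credit: +373 days → 6 September 2030.
Response Delay Deduction: −395 days → 7 August 2029.

2029-08-07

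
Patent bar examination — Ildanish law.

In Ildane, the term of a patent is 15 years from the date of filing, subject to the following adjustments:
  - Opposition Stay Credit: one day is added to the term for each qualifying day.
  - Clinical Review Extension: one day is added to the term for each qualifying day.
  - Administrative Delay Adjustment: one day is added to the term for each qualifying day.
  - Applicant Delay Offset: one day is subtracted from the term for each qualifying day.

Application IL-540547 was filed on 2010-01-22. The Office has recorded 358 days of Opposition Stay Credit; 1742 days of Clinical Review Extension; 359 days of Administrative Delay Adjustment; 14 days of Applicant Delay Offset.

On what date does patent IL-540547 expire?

October 3, 2031

Base term: filing date + 15 years → 22 January 2025.
Opposition Stay Credit: +358 days → 15 January 2026.
Clinical Review Extension: +1742 days → 23 October 2030.
Administrative Delay Adjustment: +359 days → 17 October 2031.
Applicant Delay Offset: −14 days → 3 October 2031.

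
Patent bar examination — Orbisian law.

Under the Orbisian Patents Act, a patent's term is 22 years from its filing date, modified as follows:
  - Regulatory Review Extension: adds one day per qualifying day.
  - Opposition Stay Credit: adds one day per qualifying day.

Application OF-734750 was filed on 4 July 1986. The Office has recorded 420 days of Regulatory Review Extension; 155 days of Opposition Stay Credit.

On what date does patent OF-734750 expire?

January 30, 2010

Base term: filing date + 22 years → 4 July 2008.
Regulatory Review Extension: +420 days → 28 August 2009.
Opposition Stay Credit: +155 days → 30 January 2010.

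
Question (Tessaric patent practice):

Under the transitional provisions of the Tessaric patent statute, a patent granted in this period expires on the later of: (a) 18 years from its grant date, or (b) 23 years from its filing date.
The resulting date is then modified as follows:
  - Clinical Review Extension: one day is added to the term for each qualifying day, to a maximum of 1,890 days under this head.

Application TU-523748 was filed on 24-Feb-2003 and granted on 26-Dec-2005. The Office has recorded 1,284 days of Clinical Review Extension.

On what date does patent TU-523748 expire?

2029-08-31

(a) grant + 18 years → 26 December 2023.
(b) filing + 23 years → 24 February 2026.
Later of the two: 24 February 2026.
Clinical Review Extension: 1284 days (within the 1890-day cap) → +1284 days → 31 August 2029.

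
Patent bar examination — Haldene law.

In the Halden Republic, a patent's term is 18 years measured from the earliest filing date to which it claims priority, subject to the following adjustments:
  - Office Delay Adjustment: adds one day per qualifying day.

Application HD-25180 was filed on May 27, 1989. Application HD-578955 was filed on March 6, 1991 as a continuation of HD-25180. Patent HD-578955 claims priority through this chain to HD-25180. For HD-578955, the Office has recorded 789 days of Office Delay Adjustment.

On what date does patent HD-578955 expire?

Earliest priority filing: 27 May 1989.
Base term: 27 May 1989 + 18 years → 27 May 2007.
Office Delay Adjustment: +789 days → 24 July 2009.

July 24, 2009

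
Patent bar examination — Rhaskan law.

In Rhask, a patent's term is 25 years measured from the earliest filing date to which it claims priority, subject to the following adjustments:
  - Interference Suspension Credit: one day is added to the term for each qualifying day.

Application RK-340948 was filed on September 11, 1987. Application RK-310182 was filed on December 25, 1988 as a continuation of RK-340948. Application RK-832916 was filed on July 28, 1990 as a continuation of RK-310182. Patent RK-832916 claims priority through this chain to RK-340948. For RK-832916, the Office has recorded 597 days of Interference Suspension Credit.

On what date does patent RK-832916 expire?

Earliest priority filing: 11 September 1987.
Base term: 11 September 1987 + 25 years → 11 September 2012.
Interference Suspension Credit: +597 days → 1 May 2014.

May 1, 2014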